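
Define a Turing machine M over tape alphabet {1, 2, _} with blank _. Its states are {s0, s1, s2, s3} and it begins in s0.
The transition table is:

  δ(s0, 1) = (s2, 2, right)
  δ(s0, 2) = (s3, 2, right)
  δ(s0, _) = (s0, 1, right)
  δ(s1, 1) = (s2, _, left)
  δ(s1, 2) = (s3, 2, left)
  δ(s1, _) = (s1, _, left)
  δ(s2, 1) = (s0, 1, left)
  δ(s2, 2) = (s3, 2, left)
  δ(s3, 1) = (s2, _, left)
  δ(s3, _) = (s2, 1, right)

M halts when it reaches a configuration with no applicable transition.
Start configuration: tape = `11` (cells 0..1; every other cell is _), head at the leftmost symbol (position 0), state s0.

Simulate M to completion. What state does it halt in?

state=s0 head=0 tape=__[1]1   (s0,1)→(s2,2,right)
state=s2 head=1 tape=__2[1]   (s2,1)→(s0,1,left)
state=s0 head=0 tape=__[2]1   (s0,2)→(s3,2,right)
state=s3 head=1 tape=__2[1]   (s3,1)→(s2,_,left)
state=s2 head=0 tape=__[2]_   (s2,2)→(s3,2,left)
state=s3 head=-1 tape=_[_]2_   (s3,_)→(s2,1,right)
state=s2 head=0 tape=_1[2]_   (s2,2)→(s3,2,left)
state=s3 head=-1 tape=_[1]2_   (s3,1)→(s2,_,left)
state=s2 head=-2 tape=[_]_2_
No transition is defined for (s2, _); M halts in state s2.

s2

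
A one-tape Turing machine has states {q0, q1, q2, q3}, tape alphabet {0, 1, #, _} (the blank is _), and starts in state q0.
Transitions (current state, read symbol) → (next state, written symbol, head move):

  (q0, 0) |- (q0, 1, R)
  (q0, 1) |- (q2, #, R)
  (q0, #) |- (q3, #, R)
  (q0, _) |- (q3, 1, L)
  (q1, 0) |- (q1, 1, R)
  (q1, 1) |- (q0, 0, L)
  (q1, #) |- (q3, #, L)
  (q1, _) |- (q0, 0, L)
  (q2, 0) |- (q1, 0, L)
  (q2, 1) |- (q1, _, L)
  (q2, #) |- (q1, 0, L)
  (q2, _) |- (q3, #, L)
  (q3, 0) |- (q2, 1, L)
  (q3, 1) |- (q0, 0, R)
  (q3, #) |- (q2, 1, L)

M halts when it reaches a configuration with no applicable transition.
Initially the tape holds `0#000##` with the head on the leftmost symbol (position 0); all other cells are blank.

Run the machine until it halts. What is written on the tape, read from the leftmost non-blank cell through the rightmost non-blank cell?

state=q0 head=0 tape=__[0]#000##   (q0,0)→(q0,1,R)
state=q0 head=1 tape=__1[#]000##   (q0,#)→(q3,#,R)
state=q3 head=2 tape=__1#[0]00##   (q3,0)→(q2,1,L)
state=q2 head=1 tape=__1[#]100##   (q2,#)→(q1,0,L)
state=q1 head=0 tape=__[1]0100##   (q1,1)→(q0,0,L)
state=q0 head=-1 tape=_[_]00100##   (q0,_)→(q3,1,L)
state=q3 head=-2 tape=[_]100100##
The non-blank tape span at halt is 100100##.

100100##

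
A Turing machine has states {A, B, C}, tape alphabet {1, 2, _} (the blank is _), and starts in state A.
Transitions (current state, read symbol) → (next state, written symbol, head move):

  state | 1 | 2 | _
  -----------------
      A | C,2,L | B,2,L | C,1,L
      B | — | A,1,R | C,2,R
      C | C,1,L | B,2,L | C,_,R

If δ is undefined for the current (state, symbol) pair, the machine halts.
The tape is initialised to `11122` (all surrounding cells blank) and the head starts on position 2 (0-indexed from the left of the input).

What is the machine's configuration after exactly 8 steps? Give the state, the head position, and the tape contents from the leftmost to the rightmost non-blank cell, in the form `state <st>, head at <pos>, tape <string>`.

A | _11[1]22   read 1 → write 2, move L, go to C
C | _1[1]222   read 1 → write 1, move L, go to C
C | _[1]1222   read 1 → write 1, move L, go to C
C | [_]11222   read _ → write _, move R, go to C
C | _[1]1222   read 1 → write 1, move L, go to C
C | [_]11222   read _ → write _, move R, go to C
C | _[1]1222   read 1 → write 1, move L, go to C
C | [_]11222   read _ → write _, move R, go to C
C | _[1]1222
After 8 steps: state C, head at 0, tape 11222.

state C, head at 0, tape 11222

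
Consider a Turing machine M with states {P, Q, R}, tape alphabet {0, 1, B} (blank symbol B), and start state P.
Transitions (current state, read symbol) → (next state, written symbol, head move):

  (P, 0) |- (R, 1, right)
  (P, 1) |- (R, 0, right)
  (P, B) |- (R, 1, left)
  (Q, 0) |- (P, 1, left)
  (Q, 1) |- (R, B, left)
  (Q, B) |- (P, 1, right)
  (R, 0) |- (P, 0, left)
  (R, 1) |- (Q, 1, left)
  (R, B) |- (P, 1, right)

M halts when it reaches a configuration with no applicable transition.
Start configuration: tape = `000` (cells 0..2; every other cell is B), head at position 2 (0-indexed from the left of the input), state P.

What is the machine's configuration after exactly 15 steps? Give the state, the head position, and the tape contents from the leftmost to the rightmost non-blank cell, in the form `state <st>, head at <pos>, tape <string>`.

P | 00[0]BB   read 0 → write 1, move right, go to R
R | 001[B]B   read B → write 1, move right, go to P
P | 0011[B]   read B → write 1, move left, go to R
R | 001[1]1   read 1 → write 1, move left, go to Q
Q | 00[1]11   read 1 → write B, move left, go to R
R | 0[0]B11   read 0 → write 0, move left, go to P
P | [0]0B11   read 0 → write 1, move right, go to R
R | 1[0]B11   read 0 → write 0, move left, go to P
P | [1]0B11   read 1 → write 0, move right, go to R
R | 0[0]B11   read 0 → write 0, move left, go to P
P | [0]0B11   read 0 → write 1, move right, go to R
R | 1[0]B11   read 0 → write 0, move left, go to P
P | [1]0B11   read 1 → write 0, move right, go to R
R | 0[0]B11   read 0 → write 0, move left, go to P
P | [0]0B11   read 0 → write 1, move right, go to R
R | 1[0]B11
After 15 steps: state R, head at 1, tape 10B11.

state R, head at 1, tape 10B11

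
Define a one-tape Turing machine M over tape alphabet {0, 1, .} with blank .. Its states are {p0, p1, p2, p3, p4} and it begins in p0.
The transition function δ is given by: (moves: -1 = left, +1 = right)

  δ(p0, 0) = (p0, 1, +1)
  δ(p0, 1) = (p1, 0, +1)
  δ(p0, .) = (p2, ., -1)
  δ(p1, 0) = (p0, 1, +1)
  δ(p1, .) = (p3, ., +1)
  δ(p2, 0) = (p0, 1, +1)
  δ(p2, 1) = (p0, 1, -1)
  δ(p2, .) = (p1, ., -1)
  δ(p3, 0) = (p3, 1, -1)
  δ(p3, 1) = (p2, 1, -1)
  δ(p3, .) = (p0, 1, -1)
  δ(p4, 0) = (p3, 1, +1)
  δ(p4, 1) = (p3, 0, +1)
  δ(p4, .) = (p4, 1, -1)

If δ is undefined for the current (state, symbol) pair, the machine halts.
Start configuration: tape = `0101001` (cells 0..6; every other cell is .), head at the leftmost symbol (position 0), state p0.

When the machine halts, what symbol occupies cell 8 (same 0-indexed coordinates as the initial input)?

state=p0 head=0 tape=[0]101001..   (p0,0)→(p0,1,+1)
state=p0 head=1 tape=1[1]01001..   (p0,1)→(p1,0,+1)
state=p1 head=2 tape=10[0]1001..   (p1,0)→(p0,1,+1)
state=p0 head=3 tape=101[1]001..   (p0,1)→(p1,0,+1)
state=p1 head=4 tape=1010[0]01..   (p1,0)→(p0,1,+1)
state=p0 head=5 tape=10101[0]1..   (p0,0)→(p0,1,+1)
state=p0 head=6 tape=101011[1]..   (p0,1)→(p1,0,+1)
state=p1 head=7 tape=1010110[.].   (p1,.)→(p3,.,+1)
state=p3 head=8 tape=1010110.[.]   (p3,.)→(p0,1,-1)
state=p0 head=7 tape=1010110[.]1   (p0,.)→(p2,.,-1)
state=p2 head=6 tape=101011[0].1   (p2,0)→(p0,1,+1)
state=p0 head=7 tape=1010111[.]1   (p0,.)→(p2,.,-1)
state=p2 head=6 tape=101011[1].1   (p2,1)→(p0,1,-1)
state=p0 head=5 tape=10101[1]1.1   (p0,1)→(p1,0,+1)
state=p1 head=6 tape=101010[1].1
Cell 8 holds 1 when M halts.

1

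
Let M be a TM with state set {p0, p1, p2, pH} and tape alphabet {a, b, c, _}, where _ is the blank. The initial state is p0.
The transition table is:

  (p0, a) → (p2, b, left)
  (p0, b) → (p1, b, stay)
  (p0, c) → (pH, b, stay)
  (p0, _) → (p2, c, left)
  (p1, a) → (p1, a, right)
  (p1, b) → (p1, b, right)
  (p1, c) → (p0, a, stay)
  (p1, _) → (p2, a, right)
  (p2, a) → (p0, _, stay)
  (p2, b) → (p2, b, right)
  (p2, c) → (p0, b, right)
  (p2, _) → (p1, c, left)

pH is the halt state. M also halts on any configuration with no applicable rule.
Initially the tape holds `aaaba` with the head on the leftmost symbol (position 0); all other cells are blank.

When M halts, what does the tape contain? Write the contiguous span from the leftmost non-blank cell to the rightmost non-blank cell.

abbaabbbb

p0 | __[a]aaba__   read a → write b, move left, go to p2
p2 | _[_]baaba__   read _ → write c, move left, go to p1
p1 | [_]cbaaba__   read _ → write a, move right, go to p2
p2 | a[c]baaba__   read c → write b, move right, go to p0
p0 | ab[b]aaba__   read b → write b, move stay, go to p1
p1 | ab[b]aaba__   read b → write b, move right, go to p1
p1 | abb[a]aba__   read a → write a, move right, go to p1
p1 | abba[a]ba__   read a → write a, move right, go to p1
p1 | abbaa[b]a__   read b → write b, move right, go to p1
p1 | abbaab[a]__   read a → write a, move right, go to p1
p1 | abbaaba[_]_   read _ → write a, move right, go to p2
p2 | abbaabaa[_]   read _ → write c, move left, go to p1
p1 | abbaaba[a]c   read a → write a, move right, go to p1
p1 | abbaabaa[c]   read c → write a, move stay, go to p0
p0 | abbaabaa[a]   read a → write b, move left, go to p2
p2 | abbaaba[a]b   read a → write _, move stay, go to p0
p0 | abbaaba[_]b   read _ → write c, move left, go to p2
p2 | abbaab[a]cb   read a → write _, move stay, go to p0
p0 | abbaab[_]cb   read _ → write c, move left, go to p2
p2 | abbaa[b]ccb   read b → write b, move right, go to p2
p2 | abbaab[c]cb   read c → write b, move right, go to p0
p0 | abbaabb[c]b   read c → write b, move stay, go to pH
pH | abbaabb[b]b
The non-blank tape span at halt is abbaabbbb.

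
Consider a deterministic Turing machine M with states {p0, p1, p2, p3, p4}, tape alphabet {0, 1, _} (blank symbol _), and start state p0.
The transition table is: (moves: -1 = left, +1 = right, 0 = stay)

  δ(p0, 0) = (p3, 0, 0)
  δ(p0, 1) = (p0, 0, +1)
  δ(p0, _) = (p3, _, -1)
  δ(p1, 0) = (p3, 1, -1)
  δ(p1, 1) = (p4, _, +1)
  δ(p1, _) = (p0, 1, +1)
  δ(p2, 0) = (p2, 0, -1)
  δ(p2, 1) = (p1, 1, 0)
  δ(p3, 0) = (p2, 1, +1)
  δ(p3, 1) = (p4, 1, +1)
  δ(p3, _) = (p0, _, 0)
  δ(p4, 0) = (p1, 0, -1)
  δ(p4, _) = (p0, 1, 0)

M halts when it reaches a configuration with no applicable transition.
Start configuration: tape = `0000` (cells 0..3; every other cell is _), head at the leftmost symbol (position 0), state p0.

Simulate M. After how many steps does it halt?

state=p0 head=0 tape=[0]000_   (p0,0)→(p3,0,0)
state=p3 head=0 tape=[0]000_   (p3,0)→(p2,1,+1)
state=p2 head=1 tape=1[0]00_   (p2,0)→(p2,0,-1)
state=p2 head=0 tape=[1]000_   (p2,1)→(p1,1,0)
state=p1 head=0 tape=[1]000_   (p1,1)→(p4,_,+1)
state=p4 head=1 tape=_[0]00_   (p4,0)→(p1,0,-1)
state=p1 head=0 tape=[_]000_   (p1,_)→(p0,1,+1)
state=p0 head=1 tape=1[0]00_   (p0,0)→(p3,0,0)
state=p3 head=1 tape=1[0]00_   (p3,0)→(p2,1,+1)
state=p2 head=2 tape=11[0]0_   (p2,0)→(p2,0,-1)
state=p2 head=1 tape=1[1]00_   (p2,1)→(p1,1,0)
state=p1 head=1 tape=1[1]00_   (p1,1)→(p4,_,+1)
state=p4 head=2 tape=1_[0]0_   (p4,0)→(p1,0,-1)
state=p1 head=1 tape=1[_]00_   (p1,_)→(p0,1,+1)
state=p0 head=2 tape=11[0]0_   (p0,0)→(p3,0,0)
state=p3 head=2 tape=11[0]0_   (p3,0)→(p2,1,+1)
state=p2 head=3 tape=111[0]_   (p2,0)→(p2,0,-1)
state=p2 head=2 tape=11[1]0_   (p2,1)→(p1,1,0)
state=p1 head=2 tape=11[1]0_   (p1,1)→(p4,_,+1)
state=p4 head=3 tape=11_[0]_   (p4,0)→(p1,0,-1)
state=p1 head=2 tape=11[_]0_   (p1,_)→(p0,1,+1)
state=p0 head=3 tape=111[0]_   (p0,0)→(p3,0,0)
state=p3 head=3 tape=111[0]_   (p3,0)→(p2,1,+1)
state=p2 head=4 tape=1111[_]
M halts after 23 transitions.

23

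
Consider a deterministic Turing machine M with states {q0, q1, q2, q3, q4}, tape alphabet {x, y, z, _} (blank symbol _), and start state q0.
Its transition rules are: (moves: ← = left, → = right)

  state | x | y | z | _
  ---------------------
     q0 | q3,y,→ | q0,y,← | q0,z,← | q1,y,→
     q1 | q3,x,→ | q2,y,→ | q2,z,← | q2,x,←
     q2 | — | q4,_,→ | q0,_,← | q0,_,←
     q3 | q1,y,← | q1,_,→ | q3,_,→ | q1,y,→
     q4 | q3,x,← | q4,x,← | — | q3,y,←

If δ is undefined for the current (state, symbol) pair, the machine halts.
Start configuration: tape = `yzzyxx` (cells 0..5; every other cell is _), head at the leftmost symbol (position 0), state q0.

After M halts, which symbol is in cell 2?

q0 | ___[y]zzyxx   read y → write y, move ←, go to q0
q0 | __[_]yzzyxx   read _ → write y, move →, go to q1
q1 | __y[y]zzyxx   read y → write y, move →, go to q2
q2 | __yy[z]zyxx   read z → write _, move ←, go to q0
q0 | __y[y]_zyxx   read y → write y, move ←, go to q0
q0 | __[y]y_zyxx   read y → write y, move ←, go to q0
q0 | _[_]yy_zyxx   read _ → write y, move →, go to q1
q1 | _y[y]y_zyxx   read y → write y, move →, go to q2
q2 | _yy[y]_zyxx   read y → write _, move →, go to q4
q4 | _yy_[_]zyxx   read _ → write y, move ←, go to q3
q3 | _yy[_]yzyxx   read _ → write y, move →, go to q1
q1 | _yyy[y]zyxx   read y → write y, move →, go to q2
q2 | _yyyy[z]yxx   read z → write _, move ←, go to q0
q0 | _yyy[y]_yxx   read y → write y, move ←, go to q0
q0 | _yy[y]y_yxx   read y → write y, move ←, go to q0
q0 | _y[y]yy_yxx   read y → write y, move ←, go to q0
q0 | _[y]yyy_yxx   read y → write y, move ←, go to q0
q0 | [_]yyyy_yxx   read _ → write y, move →, go to q1
q1 | y[y]yyy_yxx   read y → write y, move →, go to q2
q2 | yy[y]yy_yxx   read y → write _, move →, go to q4
q4 | yy_[y]y_yxx   read y → write x, move ←, go to q4
q4 | yy[_]xy_yxx   read _ → write y, move ←, go to q3
q3 | y[y]yxy_yxx   read y → write _, move →, go to q1
q1 | y_[y]xy_yxx   read y → write y, move →, go to q2
q2 | y_y[x]y_yxx
Cell 2 holds _ when M halts.

_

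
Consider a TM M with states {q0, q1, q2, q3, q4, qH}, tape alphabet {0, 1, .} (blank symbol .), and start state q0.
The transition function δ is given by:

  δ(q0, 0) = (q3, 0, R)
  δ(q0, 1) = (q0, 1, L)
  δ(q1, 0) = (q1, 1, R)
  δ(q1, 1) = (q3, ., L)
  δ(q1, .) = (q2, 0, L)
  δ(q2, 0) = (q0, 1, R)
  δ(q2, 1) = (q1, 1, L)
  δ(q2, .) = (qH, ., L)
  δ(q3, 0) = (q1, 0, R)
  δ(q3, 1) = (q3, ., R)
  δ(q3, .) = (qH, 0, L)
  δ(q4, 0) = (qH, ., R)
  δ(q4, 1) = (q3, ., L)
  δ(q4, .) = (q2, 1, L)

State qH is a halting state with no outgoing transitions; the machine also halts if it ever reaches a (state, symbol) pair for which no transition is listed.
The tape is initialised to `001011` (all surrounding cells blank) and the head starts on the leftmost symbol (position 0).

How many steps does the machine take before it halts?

15

q0 | [0]01011.   read 0 → write 0, move R, go to q3
q3 | 0[0]1011.   read 0 → write 0, move R, go to q1
q1 | 00[1]011.   read 1 → write ., move L, go to q3
q3 | 0[0].011.   read 0 → write 0, move R, go to q1
q1 | 00[.]011.   read . → write 0, move L, go to q2
q2 | 0[0]0011.   read 0 → write 1, move R, go to q0
q0 | 01[0]011.   read 0 → write 0, move R, go to q3
q3 | 010[0]11.   read 0 → write 0, move R, go to q1
q1 | 0100[1]1.   read 1 → write ., move L, go to q3
q3 | 010[0].1.   read 0 → write 0, move R, go to q1
q1 | 0100[.]1.   read . → write 0, move L, go to q2
q2 | 010[0]01.   read 0 → write 1, move R, go to q0
q0 | 0101[0]1.   read 0 → write 0, move R, go to q3
q3 | 01010[1].   read 1 → write ., move R, go to q3
q3 | 01010.[.]   read . → write 0, move L, go to qH
qH | 01010[.]0
M halts after 15 transitions.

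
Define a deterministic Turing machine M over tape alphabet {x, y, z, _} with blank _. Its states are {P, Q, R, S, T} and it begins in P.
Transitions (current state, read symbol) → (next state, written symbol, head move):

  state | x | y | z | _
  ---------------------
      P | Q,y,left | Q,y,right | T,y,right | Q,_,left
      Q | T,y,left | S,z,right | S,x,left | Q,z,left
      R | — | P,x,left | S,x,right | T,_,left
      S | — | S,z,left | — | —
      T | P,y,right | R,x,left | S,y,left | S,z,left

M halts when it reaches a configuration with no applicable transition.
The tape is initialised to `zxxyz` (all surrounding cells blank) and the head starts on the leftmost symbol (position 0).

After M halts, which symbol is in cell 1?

z

state=P head=0 tape=[z]xxyz   (P,z)→(T,y,right)
state=T head=1 tape=y[x]xyz   (T,x)→(P,y,right)
state=P head=2 tape=yy[x]yz   (P,x)→(Q,y,left)
state=Q head=1 tape=y[y]yyz   (Q,y)→(S,z,right)
state=S head=2 tape=yz[y]yz   (S,y)→(S,z,left)
state=S head=1 tape=y[z]zyz
Cell 1 holds z when M halts.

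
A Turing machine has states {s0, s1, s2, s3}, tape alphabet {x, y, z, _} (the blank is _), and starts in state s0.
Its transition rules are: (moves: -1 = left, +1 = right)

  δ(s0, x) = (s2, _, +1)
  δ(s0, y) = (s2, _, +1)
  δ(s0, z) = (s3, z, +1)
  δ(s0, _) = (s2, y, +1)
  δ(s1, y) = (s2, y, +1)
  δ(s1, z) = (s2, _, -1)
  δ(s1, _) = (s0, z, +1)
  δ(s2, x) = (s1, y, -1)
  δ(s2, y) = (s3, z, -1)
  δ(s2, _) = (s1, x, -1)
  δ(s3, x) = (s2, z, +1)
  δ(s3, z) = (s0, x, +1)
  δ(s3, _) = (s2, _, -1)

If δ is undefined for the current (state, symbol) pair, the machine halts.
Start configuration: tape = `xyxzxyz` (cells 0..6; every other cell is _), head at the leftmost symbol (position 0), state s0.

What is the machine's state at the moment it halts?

s0 | __[x]yxzxyz   read x → write _, move +1, go to s2
s2 | ___[y]xzxyz   read y → write z, move -1, go to s3
s3 | __[_]zxzxyz   read _ → write _, move -1, go to s2
s2 | _[_]_zxzxyz   read _ → write x, move -1, go to s1
s1 | [_]x_zxzxyz   read _ → write z, move +1, go to s0
s0 | z[x]_zxzxyz   read x → write _, move +1, go to s2
s2 | z_[_]zxzxyz   read _ → write x, move -1, go to s1
s1 | z[_]xzxzxyz   read _ → write z, move +1, go to s0
s0 | zz[x]zxzxyz   read x → write _, move +1, go to s2
s2 | zz_[z]xzxyz
No transition is defined for (s2, z); M halts in state s2.

s2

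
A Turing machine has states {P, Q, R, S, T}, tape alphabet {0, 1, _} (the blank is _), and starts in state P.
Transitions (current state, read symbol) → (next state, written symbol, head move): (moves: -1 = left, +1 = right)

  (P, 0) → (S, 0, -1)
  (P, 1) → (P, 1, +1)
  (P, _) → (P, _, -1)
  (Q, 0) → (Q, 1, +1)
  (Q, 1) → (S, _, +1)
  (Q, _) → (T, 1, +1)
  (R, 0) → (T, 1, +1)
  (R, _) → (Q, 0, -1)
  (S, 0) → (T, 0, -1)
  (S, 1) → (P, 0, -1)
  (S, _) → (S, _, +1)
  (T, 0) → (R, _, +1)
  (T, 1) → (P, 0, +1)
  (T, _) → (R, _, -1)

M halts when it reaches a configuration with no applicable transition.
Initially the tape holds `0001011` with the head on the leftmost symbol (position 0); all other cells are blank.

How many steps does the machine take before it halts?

20

state=P head=0 tape=___[0]001011   (P,0)→(S,0,-1)
state=S head=-1 tape=__[_]0001011   (S,_)→(S,_,+1)
state=S head=0 tape=___[0]001011   (S,0)→(T,0,-1)
state=T head=-1 tape=__[_]0001011   (T,_)→(R,_,-1)
state=R head=-2 tape=_[_]_0001011   (R,_)→(Q,0,-1)
state=Q head=-3 tape=[_]0_0001011   (Q,_)→(T,1,+1)
state=T head=-2 tape=1[0]_0001011   (T,0)→(R,_,+1)
state=R head=-1 tape=1_[_]0001011   (R,_)→(Q,0,-1)
state=Q head=-2 tape=1[_]00001011   (Q,_)→(T,1,+1)
state=T head=-1 tape=11[0]0001011   (T,0)→(R,_,+1)
state=R head=0 tape=11_[0]001011   (R,0)→(T,1,+1)
state=T head=1 tape=11_1[0]01011   (T,0)→(R,_,+1)
state=R head=2 tape=11_1_[0]1011   (R,0)→(T,1,+1)
state=T head=3 tape=11_1_1[1]011   (T,1)→(P,0,+1)
state=P head=4 tape=11_1_10[0]11   (P,0)→(S,0,-1)
state=S head=3 tape=11_1_1[0]011   (S,0)→(T,0,-1)
state=T head=2 tape=11_1_[1]0011   (T,1)→(P,0,+1)
state=P head=3 tape=11_1_0[0]011   (P,0)→(S,0,-1)
state=S head=2 tape=11_1_[0]0011   (S,0)→(T,0,-1)
state=T head=1 tape=11_1[_]00011   (T,_)→(R,_,-1)
state=R head=0 tape=11_[1]_00011
M halts after 20 transitions.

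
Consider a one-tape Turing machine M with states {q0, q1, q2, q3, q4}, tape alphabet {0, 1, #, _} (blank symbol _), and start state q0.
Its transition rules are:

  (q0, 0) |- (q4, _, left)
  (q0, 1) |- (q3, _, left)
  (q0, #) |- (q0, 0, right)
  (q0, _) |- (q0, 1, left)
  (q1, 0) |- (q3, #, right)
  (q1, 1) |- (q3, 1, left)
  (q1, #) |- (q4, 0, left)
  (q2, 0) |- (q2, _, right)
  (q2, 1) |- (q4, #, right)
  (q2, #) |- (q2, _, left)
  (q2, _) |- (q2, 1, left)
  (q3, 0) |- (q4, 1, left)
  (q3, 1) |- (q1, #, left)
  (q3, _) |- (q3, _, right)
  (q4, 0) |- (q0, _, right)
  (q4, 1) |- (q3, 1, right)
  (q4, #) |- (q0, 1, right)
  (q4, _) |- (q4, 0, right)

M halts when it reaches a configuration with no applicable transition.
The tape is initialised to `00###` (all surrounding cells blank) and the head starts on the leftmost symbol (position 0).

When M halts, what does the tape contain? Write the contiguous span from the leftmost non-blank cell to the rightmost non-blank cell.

q0 | _[0]0###_   read 0 → write _, move left, go to q4
q4 | [_]_0###_   read _ → write 0, move right, go to q4
q4 | 0[_]0###_   read _ → write 0, move right, go to q4
q4 | 00[0]###_   read 0 → write _, move right, go to q0
q0 | 00_[#]##_   read # → write 0, move right, go to q0
q0 | 00_0[#]#_   read # → write 0, move right, go to q0
q0 | 00_00[#]_   read # → write 0, move right, go to q0
q0 | 00_000[_]   read _ → write 1, move left, go to q0
q0 | 00_00[0]1   read 0 → write _, move left, go to q4
q4 | 00_0[0]_1   read 0 → write _, move right, go to q0
q0 | 00_0_[_]1   read _ → write 1, move left, go to q0
q0 | 00_0[_]11   read _ → write 1, move left, go to q0
q0 | 00_[0]111   read 0 → write _, move left, go to q4
q4 | 00[_]_111   read _ → write 0, move right, go to q4
q4 | 000[_]111   read _ → write 0, move right, go to q4
q4 | 0000[1]11   read 1 → write 1, move right, go to q3
q3 | 00001[1]1   read 1 → write #, move left, go to q1
q1 | 0000[1]#1   read 1 → write 1, move left, go to q3
q3 | 000[0]1#1   read 0 → write 1, move left, go to q4
q4 | 00[0]11#1   read 0 → write _, move right, go to q0
q0 | 00_[1]1#1   read 1 → write _, move left, go to q3
q3 | 00[_]_1#1   read _ → write _, move right, go to q3
q3 | 00_[_]1#1   read _ → write _, move right, go to q3
q3 | 00__[1]#1   read 1 → write #, move left, go to q1
q1 | 00_[_]##1
The non-blank tape span at halt is 00__##1.

00__##1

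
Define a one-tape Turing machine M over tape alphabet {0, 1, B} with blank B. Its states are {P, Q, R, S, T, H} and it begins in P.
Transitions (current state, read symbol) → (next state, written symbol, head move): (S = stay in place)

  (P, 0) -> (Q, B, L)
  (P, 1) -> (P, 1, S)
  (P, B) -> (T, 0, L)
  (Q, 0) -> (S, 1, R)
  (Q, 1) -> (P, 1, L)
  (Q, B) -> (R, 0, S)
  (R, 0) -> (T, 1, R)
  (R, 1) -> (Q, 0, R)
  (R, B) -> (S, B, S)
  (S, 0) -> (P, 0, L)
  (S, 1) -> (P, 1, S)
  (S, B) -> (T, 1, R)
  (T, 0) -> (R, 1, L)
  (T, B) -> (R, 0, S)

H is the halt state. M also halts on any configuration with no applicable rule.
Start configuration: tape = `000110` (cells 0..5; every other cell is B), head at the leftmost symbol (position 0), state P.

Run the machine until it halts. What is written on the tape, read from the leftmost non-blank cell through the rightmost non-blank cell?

1111B10110

state=P head=0 tape=BBBB[0]00110   (P,0)→(Q,B,L)
state=Q head=-1 tape=BBB[B]B00110   (Q,B)→(R,0,S)
state=R head=-1 tape=BBB[0]B00110   (R,0)→(T,1,R)
state=T head=0 tape=BBB1[B]00110   (T,B)→(R,0,S)
state=R head=0 tape=BBB1[0]00110   (R,0)→(T,1,R)
state=T head=1 tape=BBB11[0]0110   (T,0)→(R,1,L)
state=R head=0 tape=BBB1[1]10110   (R,1)→(Q,0,R)
state=Q head=1 tape=BBB10[1]0110   (Q,1)→(P,1,L)
state=P head=0 tape=BBB1[0]10110   (P,0)→(Q,B,L)
state=Q head=-1 tape=BBB[1]B10110   (Q,1)→(P,1,L)
state=P head=-2 tape=BB[B]1B10110   (P,B)→(T,0,L)
state=T head=-3 tape=B[B]01B10110   (T,B)→(R,0,S)
state=R head=-3 tape=B[0]01B10110   (R,0)→(T,1,R)
state=T head=-2 tape=B1[0]1B10110   (T,0)→(R,1,L)
state=R head=-3 tape=B[1]11B10110   (R,1)→(Q,0,R)
state=Q head=-2 tape=B0[1]1B10110   (Q,1)→(P,1,L)
state=P head=-3 tape=B[0]11B10110   (P,0)→(Q,B,L)
state=Q head=-4 tape=[B]B11B10110   (Q,B)→(R,0,S)
state=R head=-4 tape=[0]B11B10110   (R,0)→(T,1,R)
state=T head=-3 tape=1[B]11B10110   (T,B)→(R,0,S)
state=R head=-3 tape=1[0]11B10110   (R,0)→(T,1,R)
state=T head=-2 tape=11[1]1B10110
The non-blank tape span at halt is 1111B10110.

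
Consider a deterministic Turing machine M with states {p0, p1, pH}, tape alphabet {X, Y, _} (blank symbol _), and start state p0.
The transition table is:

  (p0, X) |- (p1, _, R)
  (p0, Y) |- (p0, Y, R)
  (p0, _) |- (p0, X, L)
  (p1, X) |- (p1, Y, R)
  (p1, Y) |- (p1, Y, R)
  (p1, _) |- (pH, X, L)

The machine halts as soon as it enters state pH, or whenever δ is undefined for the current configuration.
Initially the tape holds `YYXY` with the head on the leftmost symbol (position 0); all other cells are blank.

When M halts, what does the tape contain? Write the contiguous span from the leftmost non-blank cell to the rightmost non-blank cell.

YY_YX

p0 | [Y]YXY_   read Y → write Y, move R, go to p0
p0 | Y[Y]XY_   read Y → write Y, move R, go to p0
p0 | YY[X]Y_   read X → write _, move R, go to p1
p1 | YY_[Y]_   read Y → write Y, move R, go to p1
p1 | YY_Y[_]   read _ → write X, move L, go to pH
pH | YY_[Y]X
The non-blank tape span at halt is YY_YX.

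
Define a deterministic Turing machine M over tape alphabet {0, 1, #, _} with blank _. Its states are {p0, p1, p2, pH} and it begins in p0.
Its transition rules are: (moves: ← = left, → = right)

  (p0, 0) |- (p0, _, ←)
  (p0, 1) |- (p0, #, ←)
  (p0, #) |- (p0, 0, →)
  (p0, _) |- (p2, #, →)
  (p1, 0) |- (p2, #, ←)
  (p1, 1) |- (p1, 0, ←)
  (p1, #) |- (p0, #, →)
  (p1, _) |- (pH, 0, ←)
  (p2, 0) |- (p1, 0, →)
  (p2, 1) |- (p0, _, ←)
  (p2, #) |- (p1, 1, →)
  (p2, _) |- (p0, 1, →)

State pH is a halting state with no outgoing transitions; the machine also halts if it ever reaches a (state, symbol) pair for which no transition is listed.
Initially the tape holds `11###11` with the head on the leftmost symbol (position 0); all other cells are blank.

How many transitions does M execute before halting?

state=p0 head=0 tape=_[1]1###11_   (p0,1)→(p0,#,←)
state=p0 head=-1 tape=[_]#1###11_   (p0,_)→(p2,#,→)
state=p2 head=0 tape=#[#]1###11_   (p2,#)→(p1,1,→)
state=p1 head=1 tape=#1[1]###11_   (p1,1)→(p1,0,←)
state=p1 head=0 tape=#[1]0###11_   (p1,1)→(p1,0,←)
state=p1 head=-1 tape=[#]00###11_   (p1,#)→(p0,#,→)
state=p0 head=0 tape=#[0]0###11_   (p0,0)→(p0,_,←)
state=p0 head=-1 tape=[#]_0###11_   (p0,#)→(p0,0,→)
state=p0 head=0 tape=0[_]0###11_   (p0,_)→(p2,#,→)
state=p2 head=1 tape=0#[0]###11_   (p2,0)→(p1,0,→)
state=p1 head=2 tape=0#0[#]##11_   (p1,#)→(p0,#,→)
state=p0 head=3 tape=0#0#[#]#11_   (p0,#)→(p0,0,→)
state=p0 head=4 tape=0#0#0[#]11_   (p0,#)→(p0,0,→)
state=p0 head=5 tape=0#0#00[1]1_   (p0,1)→(p0,#,←)
state=p0 head=4 tape=0#0#0[0]#1_   (p0,0)→(p0,_,←)
state=p0 head=3 tape=0#0#[0]_#1_   (p0,0)→(p0,_,←)
state=p0 head=2 tape=0#0[#]__#1_   (p0,#)→(p0,0,→)
state=p0 head=3 tape=0#00[_]_#1_   (p0,_)→(p2,#,→)
state=p2 head=4 tape=0#00#[_]#1_   (p2,_)→(p0,1,→)
state=p0 head=5 tape=0#00#1[#]1_   (p0,#)→(p0,0,→)
state=p0 head=6 tape=0#00#10[1]_   (p0,1)→(p0,#,←)
state=p0 head=5 tape=0#00#1[0]#_   (p0,0)→(p0,_,←)
state=p0 head=4 tape=0#00#[1]_#_   (p0,1)→(p0,#,←)
state=p0 head=3 tape=0#00[#]#_#_   (p0,#)→(p0,0,→)
state=p0 head=4 tape=0#000[#]_#_   (p0,#)→(p0,0,→)
state=p0 head=5 tape=0#0000[_]#_   (p0,_)→(p2,#,→)
state=p2 head=6 tape=0#0000#[#]_   (p2,#)→(p1,1,→)
state=p1 head=7 tape=0#0000#1[_]   (p1,_)→(pH,0,←)
state=pH head=6 tape=0#0000#[1]0
M halts after 28 transitions.

28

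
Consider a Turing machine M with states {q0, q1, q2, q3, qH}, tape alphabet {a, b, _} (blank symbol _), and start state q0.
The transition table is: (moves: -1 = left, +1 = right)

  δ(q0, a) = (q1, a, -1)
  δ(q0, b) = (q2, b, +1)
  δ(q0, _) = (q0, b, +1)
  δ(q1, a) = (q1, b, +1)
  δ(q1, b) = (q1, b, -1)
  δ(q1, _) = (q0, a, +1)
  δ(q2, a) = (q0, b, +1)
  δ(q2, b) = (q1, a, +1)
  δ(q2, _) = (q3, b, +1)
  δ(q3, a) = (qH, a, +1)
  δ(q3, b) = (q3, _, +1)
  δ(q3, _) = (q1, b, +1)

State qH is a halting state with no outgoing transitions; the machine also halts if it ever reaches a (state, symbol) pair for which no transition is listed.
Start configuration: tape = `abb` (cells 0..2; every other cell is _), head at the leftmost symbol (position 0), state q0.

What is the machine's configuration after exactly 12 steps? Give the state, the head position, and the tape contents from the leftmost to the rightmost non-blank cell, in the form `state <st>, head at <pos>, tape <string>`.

state q1, head at 0, tape ababb

q0 | __[a]bb   read a → write a, move -1, go to q1
q1 | _[_]abb   read _ → write a, move +1, go to q0
q0 | _a[a]bb   read a → write a, move -1, go to q1
q1 | _[a]abb   read a → write b, move +1, go to q1
q1 | _b[a]bb   read a → write b, move +1, go to q1
q1 | _bb[b]b   read b → write b, move -1, go to q1
q1 | _b[b]bb   read b → write b, move -1, go to q1
q1 | _[b]bbb   read b → write b, move -1, go to q1
q1 | [_]bbbb   read _ → write a, move +1, go to q0
q0 | a[b]bbb   read b → write b, move +1, go to q2
q2 | ab[b]bb   read b → write a, move +1, go to q1
q1 | aba[b]b   read b → write b, move -1, go to q1
q1 | ab[a]bb
After 12 steps: state q1, head at 0, tape ababb.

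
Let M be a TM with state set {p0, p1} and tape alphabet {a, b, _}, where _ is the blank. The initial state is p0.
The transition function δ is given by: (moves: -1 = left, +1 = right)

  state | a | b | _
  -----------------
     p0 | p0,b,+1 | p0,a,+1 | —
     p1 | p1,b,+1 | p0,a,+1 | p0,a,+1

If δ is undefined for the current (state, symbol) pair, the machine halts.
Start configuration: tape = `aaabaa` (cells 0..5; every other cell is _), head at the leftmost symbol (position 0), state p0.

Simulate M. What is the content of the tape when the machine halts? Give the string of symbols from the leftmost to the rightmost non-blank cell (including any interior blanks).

p0 | [a]aabaa_   read a → write b, move +1, go to p0
p0 | b[a]abaa_   read a → write b, move +1, go to p0
p0 | bb[a]baa_   read a → write b, move +1, go to p0
p0 | bbb[b]aa_   read b → write a, move +1, go to p0
p0 | bbba[a]a_   read a → write b, move +1, go to p0
p0 | bbbab[a]_   read a → write b, move +1, go to p0
p0 | bbbabb[_]
The non-blank tape span at halt is bbbabb.

bbbabb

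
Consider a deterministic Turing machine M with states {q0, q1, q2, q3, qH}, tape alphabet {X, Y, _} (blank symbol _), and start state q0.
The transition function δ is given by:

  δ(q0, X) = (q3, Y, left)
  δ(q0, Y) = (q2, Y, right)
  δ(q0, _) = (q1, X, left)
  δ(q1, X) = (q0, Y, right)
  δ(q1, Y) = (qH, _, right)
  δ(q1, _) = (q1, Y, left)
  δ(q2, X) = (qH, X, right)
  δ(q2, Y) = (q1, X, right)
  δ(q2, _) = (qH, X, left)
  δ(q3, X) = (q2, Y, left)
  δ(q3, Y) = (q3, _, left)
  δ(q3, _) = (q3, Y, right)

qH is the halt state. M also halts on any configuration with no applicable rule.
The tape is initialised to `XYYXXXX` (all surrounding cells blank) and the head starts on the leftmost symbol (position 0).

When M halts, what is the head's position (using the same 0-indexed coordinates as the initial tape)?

q0 | ____[X]YYXXXX   read X → write Y, move left, go to q3
q3 | ___[_]YYYXXXX   read _ → write Y, move right, go to q3
q3 | ___Y[Y]YYXXXX   read Y → write _, move left, go to q3
q3 | ___[Y]_YYXXXX   read Y → write _, move left, go to q3
q3 | __[_]__YYXXXX   read _ → write Y, move right, go to q3
q3 | __Y[_]_YYXXXX   read _ → write Y, move right, go to q3
q3 | __YY[_]YYXXXX   read _ → write Y, move right, go to q3
q3 | __YYY[Y]YXXXX   read Y → write _, move left, go to q3
q3 | __YY[Y]_YXXXX   read Y → write _, move left, go to q3
q3 | __Y[Y]__YXXXX   read Y → write _, move left, go to q3
q3 | __[Y]___YXXXX   read Y → write _, move left, go to q3
q3 | _[_]____YXXXX   read _ → write Y, move right, go to q3
q3 | _Y[_]___YXXXX   read _ → write Y, move right, go to q3
q3 | _YY[_]__YXXXX   read _ → write Y, move right, go to q3
q3 | _YYY[_]_YXXXX   read _ → write Y, move right, go to q3
q3 | _YYYY[_]YXXXX   read _ → write Y, move right, go to q3
q3 | _YYYYY[Y]XXXX   read Y → write _, move left, go to q3
q3 | _YYYY[Y]_XXXX   read Y → write _, move left, go to q3
q3 | _YYY[Y]__XXXX   read Y → write _, move left, go to q3
q3 | _YY[Y]___XXXX   read Y → write _, move left, go to q3
q3 | _Y[Y]____XXXX   read Y → write _, move left, go to q3
q3 | _[Y]_____XXXX   read Y → write _, move left, go to q3
q3 | [_]______XXXX   read _ → write Y, move right, go to q3
q3 | Y[_]_____XXXX   read _ → write Y, move right, go to q3
q3 | YY[_]____XXXX   read _ → write Y, move right, go to q3
q3 | YYY[_]___XXXX   read _ → write Y, move right, go to q3
q3 | YYYY[_]__XXXX   read _ → write Y, move right, go to q3
q3 | YYYYY[_]_XXXX   read _ → write Y, move right, go to q3
q3 | YYYYYY[_]XXXX   read _ → write Y, move right, go to q3
q3 | YYYYYYY[X]XXX   read X → write Y, move left, go to q2
q2 | YYYYYY[Y]YXXX   read Y → write X, move right, go to q1
q1 | YYYYYYX[Y]XXX   read Y → write _, move right, go to qH
qH | YYYYYYX_[X]XX
At halt the head is at cell 4.

4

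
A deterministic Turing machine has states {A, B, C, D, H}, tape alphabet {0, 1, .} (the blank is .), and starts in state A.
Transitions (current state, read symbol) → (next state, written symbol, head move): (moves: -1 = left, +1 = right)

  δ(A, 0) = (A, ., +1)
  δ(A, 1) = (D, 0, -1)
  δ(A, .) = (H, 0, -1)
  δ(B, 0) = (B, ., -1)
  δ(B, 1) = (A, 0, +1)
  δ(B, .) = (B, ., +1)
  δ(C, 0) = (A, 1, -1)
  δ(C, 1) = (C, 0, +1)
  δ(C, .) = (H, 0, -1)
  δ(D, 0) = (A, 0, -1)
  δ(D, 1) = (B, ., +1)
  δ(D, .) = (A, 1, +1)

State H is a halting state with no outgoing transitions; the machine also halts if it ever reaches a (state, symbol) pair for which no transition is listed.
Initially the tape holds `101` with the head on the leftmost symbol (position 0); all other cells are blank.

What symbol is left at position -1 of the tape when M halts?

1

A | .[1]01.   read 1 → write 0, move -1, go to D
D | [.]001.   read . → write 1, move +1, go to A
A | 1[0]01.   read 0 → write ., move +1, go to A
A | 1.[0]1.   read 0 → write ., move +1, go to A
A | 1..[1].   read 1 → write 0, move -1, go to D
D | 1.[.]0.   read . → write 1, move +1, go to A
A | 1.1[0].   read 0 → write ., move +1, go to A
A | 1.1.[.]   read . → write 0, move -1, go to H
H | 1.1[.]0
Cell -1 holds 1 when M halts.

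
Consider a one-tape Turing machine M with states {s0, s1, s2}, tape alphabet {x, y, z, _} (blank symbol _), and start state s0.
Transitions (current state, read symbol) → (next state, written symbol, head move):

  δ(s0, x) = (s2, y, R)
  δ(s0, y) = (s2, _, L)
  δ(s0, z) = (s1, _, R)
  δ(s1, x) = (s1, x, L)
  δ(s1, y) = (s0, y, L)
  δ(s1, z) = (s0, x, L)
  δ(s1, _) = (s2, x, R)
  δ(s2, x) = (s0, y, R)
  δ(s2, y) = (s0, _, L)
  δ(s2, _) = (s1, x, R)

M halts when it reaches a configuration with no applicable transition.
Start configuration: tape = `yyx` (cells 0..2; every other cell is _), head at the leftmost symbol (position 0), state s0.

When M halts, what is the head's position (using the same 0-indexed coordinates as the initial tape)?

3

s0 | ___[y]yx_   read y → write _, move L, go to s2
s2 | __[_]_yx_   read _ → write x, move R, go to s1
s1 | __x[_]yx_   read _ → write x, move R, go to s2
s2 | __xx[y]x_   read y → write _, move L, go to s0
s0 | __x[x]_x_   read x → write y, move R, go to s2
s2 | __xy[_]x_   read _ → write x, move R, go to s1
s1 | __xyx[x]_   read x → write x, move L, go to s1
s1 | __xy[x]x_   read x → write x, move L, go to s1
s1 | __x[y]xx_   read y → write y, move L, go to s0
s0 | __[x]yxx_   read x → write y, move R, go to s2
s2 | __y[y]xx_   read y → write _, move L, go to s0
s0 | __[y]_xx_   read y → write _, move L, go to s2
s2 | _[_]__xx_   read _ → write x, move R, go to s1
s1 | _x[_]_xx_   read _ → write x, move R, go to s2
s2 | _xx[_]xx_   read _ → write x, move R, go to s1
s1 | _xxx[x]x_   read x → write x, move L, go to s1
s1 | _xx[x]xx_   read x → write x, move L, go to s1
s1 | _x[x]xxx_   read x → write x, move L, go to s1
s1 | _[x]xxxx_   read x → write x, move L, go to s1
s1 | [_]xxxxx_   read _ → write x, move R, go to s2
s2 | x[x]xxxx_   read x → write y, move R, go to s0
s0 | xy[x]xxx_   read x → write y, move R, go to s2
s2 | xyy[x]xx_   read x → write y, move R, go to s0
s0 | xyyy[x]x_   read x → write y, move R, go to s2
s2 | xyyyy[x]_   read x → write y, move R, go to s0
s0 | xyyyyy[_]
At halt the head is at cell 3.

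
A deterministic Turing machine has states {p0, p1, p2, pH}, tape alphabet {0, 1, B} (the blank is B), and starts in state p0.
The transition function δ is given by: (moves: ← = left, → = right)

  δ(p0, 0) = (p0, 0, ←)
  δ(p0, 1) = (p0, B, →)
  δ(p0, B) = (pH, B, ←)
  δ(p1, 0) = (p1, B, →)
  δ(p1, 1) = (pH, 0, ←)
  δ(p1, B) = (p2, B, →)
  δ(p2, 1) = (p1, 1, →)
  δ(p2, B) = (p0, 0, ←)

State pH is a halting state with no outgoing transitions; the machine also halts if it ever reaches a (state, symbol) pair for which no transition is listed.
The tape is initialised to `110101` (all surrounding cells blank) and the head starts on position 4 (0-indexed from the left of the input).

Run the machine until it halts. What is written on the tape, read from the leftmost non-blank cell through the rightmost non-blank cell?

state=p0 head=4 tape=1101[0]1   (p0,0)→(p0,0,←)
state=p0 head=3 tape=110[1]01   (p0,1)→(p0,B,→)
state=p0 head=4 tape=110B[0]1   (p0,0)→(p0,0,←)
state=p0 head=3 tape=110[B]01   (p0,B)→(pH,B,←)
state=pH head=2 tape=11[0]B01
The non-blank tape span at halt is 110B01.

110B01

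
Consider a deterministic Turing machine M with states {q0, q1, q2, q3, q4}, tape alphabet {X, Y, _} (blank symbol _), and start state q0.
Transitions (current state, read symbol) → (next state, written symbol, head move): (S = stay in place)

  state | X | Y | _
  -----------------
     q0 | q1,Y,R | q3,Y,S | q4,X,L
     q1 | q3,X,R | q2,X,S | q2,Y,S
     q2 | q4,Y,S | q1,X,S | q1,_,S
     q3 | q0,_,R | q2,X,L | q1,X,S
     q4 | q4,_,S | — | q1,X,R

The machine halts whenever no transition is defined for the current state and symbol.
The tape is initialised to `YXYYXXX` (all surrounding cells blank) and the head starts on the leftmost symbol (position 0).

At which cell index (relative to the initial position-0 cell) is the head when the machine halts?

2

q0 | _[Y]XYYXXX   read Y → write Y, move S, go to q3
q3 | _[Y]XYYXXX   read Y → write X, move L, go to q2
q2 | [_]XXYYXXX   read _ → write _, move S, go to q1
q1 | [_]XXYYXXX   read _ → write Y, move S, go to q2
q2 | [Y]XXYYXXX   read Y → write X, move S, go to q1
q1 | [X]XXYYXXX   read X → write X, move R, go to q3
q3 | X[X]XYYXXX   read X → write _, move R, go to q0
q0 | X_[X]YYXXX   read X → write Y, move R, go to q1
q1 | X_Y[Y]YXXX   read Y → write X, move S, go to q2
q2 | X_Y[X]YXXX   read X → write Y, move S, go to q4
q4 | X_Y[Y]YXXX
At halt the head is at cell 2.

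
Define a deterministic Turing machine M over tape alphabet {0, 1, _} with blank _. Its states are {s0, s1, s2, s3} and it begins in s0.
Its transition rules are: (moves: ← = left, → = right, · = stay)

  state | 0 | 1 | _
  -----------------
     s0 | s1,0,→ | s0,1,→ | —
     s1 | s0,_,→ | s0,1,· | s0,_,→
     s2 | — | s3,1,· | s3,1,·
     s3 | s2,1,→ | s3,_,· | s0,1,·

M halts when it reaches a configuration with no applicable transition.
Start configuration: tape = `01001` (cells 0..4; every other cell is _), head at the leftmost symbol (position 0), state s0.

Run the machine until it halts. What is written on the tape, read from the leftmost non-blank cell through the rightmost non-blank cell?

010_1

state=s0 head=0 tape=[0]1001_   (s0,0)→(s1,0,→)
state=s1 head=1 tape=0[1]001_   (s1,1)→(s0,1,·)
state=s0 head=1 tape=0[1]001_   (s0,1)→(s0,1,→)
state=s0 head=2 tape=01[0]01_   (s0,0)→(s1,0,→)
state=s1 head=3 tape=010[0]1_   (s1,0)→(s0,_,→)
state=s0 head=4 tape=010_[1]_   (s0,1)→(s0,1,→)
state=s0 head=5 tape=010_1[_]
The non-blank tape span at halt is 010_1.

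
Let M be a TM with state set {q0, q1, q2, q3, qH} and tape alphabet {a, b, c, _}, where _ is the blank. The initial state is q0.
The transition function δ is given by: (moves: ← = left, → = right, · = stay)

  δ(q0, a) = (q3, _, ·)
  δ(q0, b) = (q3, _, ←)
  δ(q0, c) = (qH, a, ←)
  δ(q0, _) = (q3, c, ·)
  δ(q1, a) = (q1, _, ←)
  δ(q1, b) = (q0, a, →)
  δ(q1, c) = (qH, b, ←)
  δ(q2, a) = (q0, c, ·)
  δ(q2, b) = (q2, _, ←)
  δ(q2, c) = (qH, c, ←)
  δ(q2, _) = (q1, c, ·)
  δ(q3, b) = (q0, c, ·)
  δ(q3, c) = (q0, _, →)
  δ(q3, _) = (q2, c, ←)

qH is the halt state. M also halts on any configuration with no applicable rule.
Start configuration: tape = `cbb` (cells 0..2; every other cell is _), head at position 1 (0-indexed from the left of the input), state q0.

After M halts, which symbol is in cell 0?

q0 | _c[b]b   read b → write _, move ←, go to q3
q3 | _[c]_b   read c → write _, move →, go to q0
q0 | __[_]b   read _ → write c, move ·, go to q3
q3 | __[c]b   read c → write _, move →, go to q0
q0 | ___[b]   read b → write _, move ←, go to q3
q3 | __[_]_   read _ → write c, move ←, go to q2
q2 | _[_]c_   read _ → write c, move ·, go to q1
q1 | _[c]c_   read c → write b, move ←, go to qH
qH | [_]bc_
Cell 0 holds b when M halts.

b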